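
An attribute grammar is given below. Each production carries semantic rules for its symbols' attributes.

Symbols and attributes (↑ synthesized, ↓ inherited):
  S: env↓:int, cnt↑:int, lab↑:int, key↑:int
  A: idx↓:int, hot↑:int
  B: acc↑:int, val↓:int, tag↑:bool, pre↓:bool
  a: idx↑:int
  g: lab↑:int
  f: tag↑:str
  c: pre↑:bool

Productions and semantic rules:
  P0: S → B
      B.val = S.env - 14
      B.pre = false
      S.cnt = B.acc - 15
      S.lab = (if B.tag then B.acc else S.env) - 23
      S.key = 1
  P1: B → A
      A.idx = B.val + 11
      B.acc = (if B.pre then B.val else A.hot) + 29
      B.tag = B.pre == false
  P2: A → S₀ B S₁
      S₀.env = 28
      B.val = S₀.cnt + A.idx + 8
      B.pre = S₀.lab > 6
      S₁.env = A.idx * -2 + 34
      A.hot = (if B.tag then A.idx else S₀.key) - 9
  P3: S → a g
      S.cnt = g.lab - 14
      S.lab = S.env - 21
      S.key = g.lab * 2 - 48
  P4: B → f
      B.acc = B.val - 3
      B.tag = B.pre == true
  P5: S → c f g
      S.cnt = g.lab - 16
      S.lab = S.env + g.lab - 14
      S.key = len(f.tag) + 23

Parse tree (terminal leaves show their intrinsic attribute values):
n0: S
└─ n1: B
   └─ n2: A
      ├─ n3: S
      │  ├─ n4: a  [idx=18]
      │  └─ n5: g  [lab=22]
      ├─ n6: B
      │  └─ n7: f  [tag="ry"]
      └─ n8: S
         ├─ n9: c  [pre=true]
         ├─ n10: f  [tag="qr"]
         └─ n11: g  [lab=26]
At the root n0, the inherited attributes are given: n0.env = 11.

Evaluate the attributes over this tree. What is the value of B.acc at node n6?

1. n0.env = 11  [given at root]
2. n1.val = -3  [S.env - 14]
3. n1.pre = false  [false]
4. n2.idx = 8  [B.val + 11]
5. n3.env = 28  [28]
6. n4.idx = 18  [terminal]
7. n5.lab = 22  [terminal]
8. n3.cnt = 8  [g.lab - 14]
9. n3.lab = 7  [S.env - 21]
10. n3.key = -4  [g.lab * 2 - 48]
11. n6.val = 24  [S₀.cnt + A.idx + 8]
12. n6.pre = true  [S₀.lab > 6]
13. n7.tag = "ry"  [terminal]
14. n6.acc = 21  [B.val - 3]
15. n6.tag = true  [B.pre == true]
16. n8.env = 18  [A.idx * -2 + 34]
17. n9.pre = true  [terminal]
18. n10.tag = "qr"  [terminal]
19. n11.lab = 26  [terminal]
20. n8.cnt = 10  [g.lab - 16]
21. n8.lab = 30  [S.env + g.lab - 14]
22. n8.key = 25  [len(f.tag) + 23]
23. n2.hot = -1  [(if B.tag then A.idx else S₀.key) - 9]
24. n1.acc = 28  [(if B.pre then B.val else A.hot) + 29]
25. n1.tag = true  [B.pre == false]
26. n0.cnt = 13  [B.acc - 15]
27. n0.lab = 5  [(if B.tag then B.acc else S.env) - 23]
28. n0.key = 1  [1]

21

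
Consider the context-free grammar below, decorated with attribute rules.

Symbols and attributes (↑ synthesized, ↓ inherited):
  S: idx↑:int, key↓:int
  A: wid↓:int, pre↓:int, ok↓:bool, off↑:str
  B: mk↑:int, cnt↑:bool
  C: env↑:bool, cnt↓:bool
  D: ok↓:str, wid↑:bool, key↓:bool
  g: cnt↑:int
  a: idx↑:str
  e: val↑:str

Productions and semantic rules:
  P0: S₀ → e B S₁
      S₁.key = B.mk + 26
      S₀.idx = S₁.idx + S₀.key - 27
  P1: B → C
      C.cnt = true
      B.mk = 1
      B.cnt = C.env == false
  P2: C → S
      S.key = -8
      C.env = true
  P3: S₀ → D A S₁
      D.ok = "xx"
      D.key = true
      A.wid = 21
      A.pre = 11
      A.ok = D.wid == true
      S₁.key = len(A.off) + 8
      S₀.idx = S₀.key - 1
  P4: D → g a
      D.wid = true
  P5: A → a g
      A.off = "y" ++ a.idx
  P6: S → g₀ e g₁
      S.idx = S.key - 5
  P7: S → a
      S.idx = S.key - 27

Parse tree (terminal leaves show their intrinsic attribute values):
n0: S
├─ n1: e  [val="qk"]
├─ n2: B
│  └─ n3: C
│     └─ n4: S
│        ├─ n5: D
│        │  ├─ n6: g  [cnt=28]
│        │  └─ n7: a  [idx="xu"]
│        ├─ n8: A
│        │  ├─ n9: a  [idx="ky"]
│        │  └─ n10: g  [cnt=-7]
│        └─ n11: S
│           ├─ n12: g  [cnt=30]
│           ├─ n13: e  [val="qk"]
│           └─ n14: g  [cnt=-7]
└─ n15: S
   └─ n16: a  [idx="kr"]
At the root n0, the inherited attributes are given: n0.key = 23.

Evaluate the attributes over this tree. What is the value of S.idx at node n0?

-4

1. n0.key = 23  [given at root]
2. n1.val = "qk"  [terminal]
3. n3.cnt = true  [true]
4. n4.key = -8  [-8]
5. n5.ok = "xx"  ["xx"]
6. n5.key = true  [true]
7. n6.cnt = 28  [terminal]
8. n7.idx = "xu"  [terminal]
9. n5.wid = true  [true]
10. n8.wid = 21  [21]
11. n8.pre = 11  [11]
12. n8.ok = true  [D.wid == true]
13. n9.idx = "ky"  [terminal]
14. n10.cnt = -7  [terminal]
15. n8.off = "yky"  ["y" ++ a.idx]
16. n11.key = 11  [len(A.off) + 8]
17. n12.cnt = 30  [terminal]
18. n13.val = "qk"  [terminal]
19. n14.cnt = -7  [terminal]
20. n11.idx = 6  [S.key - 5]
21. n4.idx = -9  [S₀.key - 1]
22. n3.env = true  [true]
23. n2.mk = 1  [1]
24. n2.cnt = false  [C.env == false]
25. n15.key = 27  [B.mk + 26]
26. n16.idx = "kr"  [terminal]
27. n15.idx = 0  [S.key - 27]
28. n0.idx = -4  [S₁.idx + S₀.key - 27]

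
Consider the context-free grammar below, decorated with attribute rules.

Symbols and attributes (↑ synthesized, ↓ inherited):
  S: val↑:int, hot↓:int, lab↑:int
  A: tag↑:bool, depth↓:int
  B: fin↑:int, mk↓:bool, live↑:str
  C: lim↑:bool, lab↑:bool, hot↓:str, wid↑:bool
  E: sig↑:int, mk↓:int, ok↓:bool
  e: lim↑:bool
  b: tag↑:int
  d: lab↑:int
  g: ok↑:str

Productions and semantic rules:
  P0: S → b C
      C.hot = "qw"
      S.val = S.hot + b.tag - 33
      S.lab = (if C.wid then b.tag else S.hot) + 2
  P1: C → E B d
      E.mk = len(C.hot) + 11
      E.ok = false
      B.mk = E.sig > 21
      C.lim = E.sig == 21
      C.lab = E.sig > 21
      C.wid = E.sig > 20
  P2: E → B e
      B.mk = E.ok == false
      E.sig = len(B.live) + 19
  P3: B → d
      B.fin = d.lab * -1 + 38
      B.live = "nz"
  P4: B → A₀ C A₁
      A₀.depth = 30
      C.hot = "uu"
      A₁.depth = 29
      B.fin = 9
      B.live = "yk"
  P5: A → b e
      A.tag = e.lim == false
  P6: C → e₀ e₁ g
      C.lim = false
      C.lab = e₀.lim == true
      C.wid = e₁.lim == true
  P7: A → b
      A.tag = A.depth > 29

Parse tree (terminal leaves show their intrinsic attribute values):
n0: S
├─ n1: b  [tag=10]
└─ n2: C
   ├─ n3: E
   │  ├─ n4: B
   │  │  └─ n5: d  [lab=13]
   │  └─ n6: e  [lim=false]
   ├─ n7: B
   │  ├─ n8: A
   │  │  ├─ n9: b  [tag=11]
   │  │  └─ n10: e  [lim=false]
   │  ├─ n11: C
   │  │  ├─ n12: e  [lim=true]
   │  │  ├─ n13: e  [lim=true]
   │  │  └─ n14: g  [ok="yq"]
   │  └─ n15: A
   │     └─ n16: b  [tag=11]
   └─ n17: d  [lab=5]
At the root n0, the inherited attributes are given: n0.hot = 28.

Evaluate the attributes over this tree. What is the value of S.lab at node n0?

12

1. n0.hot = 28  [given at root]
2. n1.tag = 10  [terminal]
3. n2.hot = "qw"  ["qw"]
4. n3.mk = 13  [len(C.hot) + 11]
5. n3.ok = false  [false]
6. n4.mk = true  [E.ok == false]
7. n5.lab = 13  [terminal]
8. n4.fin = 25  [d.lab * -1 + 38]
9. n4.live = "nz"  ["nz"]
10. n6.lim = false  [terminal]
11. n3.sig = 21  [len(B.live) + 19]
12. n7.mk = false  [E.sig > 21]
13. n8.depth = 30  [30]
14. n9.tag = 11  [terminal]
15. n10.lim = false  [terminal]
16. n8.tag = true  [e.lim == false]
17. n11.hot = "uu"  ["uu"]
18. n12.lim = true  [terminal]
19. n13.lim = true  [terminal]
20. n14.ok = "yq"  [terminal]
21. n11.lim = false  [false]
22. n11.lab = true  [e₀.lim == true]
23. n11.wid = true  [e₁.lim == true]
24. n15.depth = 29  [29]
25. n16.tag = 11  [terminal]
26. n15.tag = false  [A.depth > 29]
27. n7.fin = 9  [9]
28. n7.live = "yk"  ["yk"]
29. n17.lab = 5  [terminal]
30. n2.lim = true  [E.sig == 21]
31. n2.lab = false  [E.sig > 21]
32. n2.wid = true  [E.sig > 20]
33. n0.val = 5  [S.hot + b.tag - 33]
34. n0.lab = 12  [(if C.wid then b.tag else S.hot) + 2]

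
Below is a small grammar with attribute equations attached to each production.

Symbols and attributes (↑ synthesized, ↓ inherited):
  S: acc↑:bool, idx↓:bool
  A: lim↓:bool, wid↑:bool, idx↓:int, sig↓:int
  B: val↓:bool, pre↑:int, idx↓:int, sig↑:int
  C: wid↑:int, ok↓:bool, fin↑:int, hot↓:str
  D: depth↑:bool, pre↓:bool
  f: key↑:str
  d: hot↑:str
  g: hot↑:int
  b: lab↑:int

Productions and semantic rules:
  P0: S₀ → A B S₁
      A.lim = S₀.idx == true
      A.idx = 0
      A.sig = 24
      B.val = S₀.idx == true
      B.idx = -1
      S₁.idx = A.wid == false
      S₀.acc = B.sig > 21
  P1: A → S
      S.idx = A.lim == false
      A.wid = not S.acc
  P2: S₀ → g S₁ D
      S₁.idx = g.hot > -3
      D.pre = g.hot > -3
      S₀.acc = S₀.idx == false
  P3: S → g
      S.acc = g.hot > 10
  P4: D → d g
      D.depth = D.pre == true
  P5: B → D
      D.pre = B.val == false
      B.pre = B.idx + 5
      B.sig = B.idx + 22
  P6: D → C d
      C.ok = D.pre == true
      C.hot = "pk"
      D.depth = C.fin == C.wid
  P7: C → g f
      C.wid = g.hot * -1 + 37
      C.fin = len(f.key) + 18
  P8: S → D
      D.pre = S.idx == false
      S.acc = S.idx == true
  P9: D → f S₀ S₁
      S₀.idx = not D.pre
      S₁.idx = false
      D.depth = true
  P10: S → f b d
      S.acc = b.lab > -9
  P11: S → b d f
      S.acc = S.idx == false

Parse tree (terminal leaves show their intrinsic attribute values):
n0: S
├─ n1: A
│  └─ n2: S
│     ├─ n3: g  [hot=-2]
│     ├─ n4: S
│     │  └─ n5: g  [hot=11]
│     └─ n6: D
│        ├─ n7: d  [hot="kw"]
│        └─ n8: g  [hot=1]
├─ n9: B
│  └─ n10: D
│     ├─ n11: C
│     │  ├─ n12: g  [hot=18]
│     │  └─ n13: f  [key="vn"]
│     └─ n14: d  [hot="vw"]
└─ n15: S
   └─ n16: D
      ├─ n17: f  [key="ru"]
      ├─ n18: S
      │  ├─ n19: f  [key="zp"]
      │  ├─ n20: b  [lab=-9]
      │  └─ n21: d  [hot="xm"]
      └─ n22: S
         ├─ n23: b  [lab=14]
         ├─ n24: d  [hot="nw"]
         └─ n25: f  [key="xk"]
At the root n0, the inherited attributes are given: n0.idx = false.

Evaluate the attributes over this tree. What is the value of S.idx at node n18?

false

1. n0.idx = false  [given at root]
2. n1.lim = false  [S₀.idx == true]
3. n1.idx = 0  [0]
4. n1.sig = 24  [24]
5. n2.idx = true  [A.lim == false]
6. n3.hot = -2  [terminal]
7. n4.idx = true  [g.hot > -3]
8. n5.hot = 11  [terminal]
9. n4.acc = true  [g.hot > 10]
10. n6.pre = true  [g.hot > -3]
11. n7.hot = "kw"  [terminal]
12. n8.hot = 1  [terminal]
13. n6.depth = true  [D.pre == true]
14. n2.acc = false  [S₀.idx == false]
15. n1.wid = true  [not S.acc]
16. n9.val = false  [S₀.idx == true]
17. n9.idx = -1  [-1]
18. n10.pre = true  [B.val == false]
19. n11.ok = true  [D.pre == true]
20. n11.hot = "pk"  ["pk"]
21. n12.hot = 18  [terminal]
22. n13.key = "vn"  [terminal]
23. n11.wid = 19  [g.hot * -1 + 37]
24. n11.fin = 20  [len(f.key) + 18]
25. n14.hot = "vw"  [terminal]
26. n10.depth = false  [C.fin == C.wid]
27. n9.pre = 4  [B.idx + 5]
28. n9.sig = 21  [B.idx + 22]
29. n15.idx = false  [A.wid == false]
30. n16.pre = true  [S.idx == false]
31. n17.key = "ru"  [terminal]
32. n18.idx = false  [not D.pre]
33. n19.key = "zp"  [terminal]
34. n20.lab = -9  [terminal]
35. n21.hot = "xm"  [terminal]
36. n18.acc = false  [b.lab > -9]
37. n22.idx = false  [false]
38. n23.lab = 14  [terminal]
39. n24.hot = "nw"  [terminal]
40. n25.key = "xk"  [terminal]
41. n22.acc = true  [S.idx == false]
42. n16.depth = true  [true]
43. n15.acc = false  [S.idx == true]
44. n0.acc = false  [B.sig > 21]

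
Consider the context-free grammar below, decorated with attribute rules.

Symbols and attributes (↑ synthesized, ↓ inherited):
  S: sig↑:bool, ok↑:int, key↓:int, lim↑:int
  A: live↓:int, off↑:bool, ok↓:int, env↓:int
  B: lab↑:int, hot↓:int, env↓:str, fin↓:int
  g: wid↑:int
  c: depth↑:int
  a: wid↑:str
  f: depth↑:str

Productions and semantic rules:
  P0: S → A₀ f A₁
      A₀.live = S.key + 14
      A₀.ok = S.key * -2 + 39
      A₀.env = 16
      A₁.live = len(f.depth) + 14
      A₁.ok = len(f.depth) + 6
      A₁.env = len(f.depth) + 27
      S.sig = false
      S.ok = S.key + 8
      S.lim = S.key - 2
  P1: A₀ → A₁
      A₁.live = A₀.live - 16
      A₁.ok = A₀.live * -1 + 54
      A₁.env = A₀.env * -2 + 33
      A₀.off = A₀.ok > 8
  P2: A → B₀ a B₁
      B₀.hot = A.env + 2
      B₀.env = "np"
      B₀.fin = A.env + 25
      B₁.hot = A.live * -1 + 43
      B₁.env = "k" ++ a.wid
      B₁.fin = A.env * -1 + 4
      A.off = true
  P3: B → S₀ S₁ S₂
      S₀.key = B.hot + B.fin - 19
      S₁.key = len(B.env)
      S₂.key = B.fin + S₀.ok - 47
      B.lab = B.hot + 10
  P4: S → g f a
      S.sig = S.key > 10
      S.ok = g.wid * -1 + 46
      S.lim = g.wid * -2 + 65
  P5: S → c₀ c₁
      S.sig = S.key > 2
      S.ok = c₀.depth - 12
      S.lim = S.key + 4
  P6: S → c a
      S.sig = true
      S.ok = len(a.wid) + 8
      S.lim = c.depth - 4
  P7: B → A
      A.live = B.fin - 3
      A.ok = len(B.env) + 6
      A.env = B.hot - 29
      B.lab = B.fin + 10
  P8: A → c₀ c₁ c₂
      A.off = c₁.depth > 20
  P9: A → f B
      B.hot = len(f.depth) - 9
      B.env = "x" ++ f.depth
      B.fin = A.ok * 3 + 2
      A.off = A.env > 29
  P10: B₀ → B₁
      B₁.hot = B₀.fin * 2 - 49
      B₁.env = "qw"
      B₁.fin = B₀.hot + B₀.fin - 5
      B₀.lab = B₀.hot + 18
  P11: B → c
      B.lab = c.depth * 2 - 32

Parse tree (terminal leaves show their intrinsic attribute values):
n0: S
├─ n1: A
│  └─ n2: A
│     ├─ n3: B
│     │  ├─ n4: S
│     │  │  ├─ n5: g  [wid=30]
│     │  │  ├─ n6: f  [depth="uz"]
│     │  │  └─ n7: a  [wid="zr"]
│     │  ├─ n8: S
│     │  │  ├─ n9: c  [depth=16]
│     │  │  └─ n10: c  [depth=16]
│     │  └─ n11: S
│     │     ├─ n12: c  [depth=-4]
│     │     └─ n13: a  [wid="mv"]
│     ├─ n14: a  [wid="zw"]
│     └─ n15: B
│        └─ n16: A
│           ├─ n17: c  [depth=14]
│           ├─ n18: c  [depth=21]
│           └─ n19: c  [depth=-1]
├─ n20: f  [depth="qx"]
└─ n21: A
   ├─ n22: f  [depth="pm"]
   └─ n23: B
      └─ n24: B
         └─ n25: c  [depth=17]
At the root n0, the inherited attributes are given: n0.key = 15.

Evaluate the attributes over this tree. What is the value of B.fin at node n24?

14

1. n0.key = 15  [given at root]
2. n1.live = 29  [S.key + 14]
3. n1.ok = 9  [S.key * -2 + 39]
4. n1.env = 16  [16]
5. n2.live = 13  [A₀.live - 16]
6. n2.ok = 25  [A₀.live * -1 + 54]
7. n2.env = 1  [A₀.env * -2 + 33]
8. n3.hot = 3  [A.env + 2]
9. n3.env = "np"  ["np"]
10. n3.fin = 26  [A.env + 25]
11. n4.key = 10  [B.hot + B.fin - 19]
12. n5.wid = 30  [terminal]
13. n6.depth = "uz"  [terminal]
14. n7.wid = "zr"  [terminal]
15. n4.sig = false  [S.key > 10]
16. n4.ok = 16  [g.wid * -1 + 46]
17. n4.lim = 5  [g.wid * -2 + 65]
18. n8.key = 2  [len(B.env)]
19. n9.depth = 16  [terminal]
20. n10.depth = 16  [terminal]
21. n8.sig = false  [S.key > 2]
22. n8.ok = 4  [c₀.depth - 12]
23. n8.lim = 6  [S.key + 4]
24. n11.key = -5  [B.fin + S₀.ok - 47]
25. n12.depth = -4  [terminal]
26. n13.wid = "mv"  [terminal]
27. n11.sig = true  [true]
28. n11.ok = 10  [len(a.wid) + 8]
29. n11.lim = -8  [c.depth - 4]
30. n3.lab = 13  [B.hot + 10]
31. n14.wid = "zw"  [terminal]
32. n15.hot = 30  [A.live * -1 + 43]
33. n15.env = "kzw"  ["k" ++ a.wid]
34. n15.fin = 3  [A.env * -1 + 4]
35. n16.live = 0  [B.fin - 3]
36. n16.ok = 9  [len(B.env) + 6]
37. n16.env = 1  [B.hot - 29]
38. n17.depth = 14  [terminal]
39. n18.depth = 21  [terminal]
40. n19.depth = -1  [terminal]
41. n16.off = true  [c₁.depth > 20]
42. n15.lab = 13  [B.fin + 10]
43. n2.off = true  [true]
44. n1.off = true  [A₀.ok > 8]
45. n20.depth = "qx"  [terminal]
46. n21.live = 16  [len(f.depth) + 14]
47. n21.ok = 8  [len(f.depth) + 6]
48. n21.env = 29  [len(f.depth) + 27]
49. n22.depth = "pm"  [terminal]
50. n23.hot = -7  [len(f.depth) - 9]
51. n23.env = "xpm"  ["x" ++ f.depth]
52. n23.fin = 26  [A.ok * 3 + 2]
53. n24.hot = 3  [B₀.fin * 2 - 49]
54. n24.env = "qw"  ["qw"]
55. n24.fin = 14  [B₀.hot + B₀.fin - 5]
56. n25.depth = 17  [terminal]
57. n24.lab = 2  [c.depth * 2 - 32]
58. n23.lab = 11  [B₀.hot + 18]
59. n21.off = false  [A.env > 29]
60. n0.sig = false  [false]
61. n0.ok = 23  [S.key + 8]
62. n0.lim = 13  [S.key - 2]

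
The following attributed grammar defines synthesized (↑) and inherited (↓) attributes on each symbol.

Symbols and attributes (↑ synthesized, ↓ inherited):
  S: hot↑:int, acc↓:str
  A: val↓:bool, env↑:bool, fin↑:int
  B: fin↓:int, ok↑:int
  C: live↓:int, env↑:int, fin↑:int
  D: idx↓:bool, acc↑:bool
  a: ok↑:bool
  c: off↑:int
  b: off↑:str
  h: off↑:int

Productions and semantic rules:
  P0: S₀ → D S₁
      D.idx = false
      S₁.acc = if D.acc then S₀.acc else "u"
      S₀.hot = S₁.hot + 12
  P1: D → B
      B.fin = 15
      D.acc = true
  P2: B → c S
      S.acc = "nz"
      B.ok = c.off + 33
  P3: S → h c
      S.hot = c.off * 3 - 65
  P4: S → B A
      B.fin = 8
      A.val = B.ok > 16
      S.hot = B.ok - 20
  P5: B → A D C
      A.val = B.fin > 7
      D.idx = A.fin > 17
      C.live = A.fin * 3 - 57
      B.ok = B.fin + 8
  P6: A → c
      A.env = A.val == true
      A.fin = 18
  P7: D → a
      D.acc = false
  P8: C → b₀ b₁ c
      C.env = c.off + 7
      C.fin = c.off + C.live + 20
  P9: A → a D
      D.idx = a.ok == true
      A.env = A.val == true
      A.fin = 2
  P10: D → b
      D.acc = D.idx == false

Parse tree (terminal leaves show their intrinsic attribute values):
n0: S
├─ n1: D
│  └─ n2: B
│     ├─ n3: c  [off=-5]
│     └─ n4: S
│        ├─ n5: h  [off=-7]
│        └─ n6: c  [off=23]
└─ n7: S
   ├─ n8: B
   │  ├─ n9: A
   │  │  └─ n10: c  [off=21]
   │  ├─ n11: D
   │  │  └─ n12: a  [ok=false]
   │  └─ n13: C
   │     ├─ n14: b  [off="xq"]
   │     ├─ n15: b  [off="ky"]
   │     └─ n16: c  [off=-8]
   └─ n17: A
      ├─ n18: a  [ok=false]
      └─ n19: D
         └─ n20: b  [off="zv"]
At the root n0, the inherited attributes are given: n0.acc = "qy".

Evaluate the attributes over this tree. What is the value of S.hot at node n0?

8

1. n0.acc = "qy"  [given at root]
2. n1.idx = false  [false]
3. n2.fin = 15  [15]
4. n3.off = -5  [terminal]
5. n4.acc = "nz"  ["nz"]
6. n5.off = -7  [terminal]
7. n6.off = 23  [terminal]
8. n4.hot = 4  [c.off * 3 - 65]
9. n2.ok = 28  [c.off + 33]
10. n1.acc = true  [true]
11. n7.acc = "qy"  [if D.acc then S₀.acc else "u"]
12. n8.fin = 8  [8]
13. n9.val = true  [B.fin > 7]
14. n10.off = 21  [terminal]
15. n9.env = true  [A.val == true]
16. n9.fin = 18  [18]
17. n11.idx = true  [A.fin > 17]
18. n12.ok = false  [terminal]
19. n11.acc = false  [false]
20. n13.live = -3  [A.fin * 3 - 57]
21. n14.off = "xq"  [terminal]
22. n15.off = "ky"  [terminal]
23. n16.off = -8  [terminal]
24. n13.env = -1  [c.off + 7]
25. n13.fin = 9  [c.off + C.live + 20]
26. n8.ok = 16  [B.fin + 8]
27. n17.val = false  [B.ok > 16]
28. n18.ok = false  [terminal]
29. n19.idx = false  [a.ok == true]
30. n20.off = "zv"  [terminal]
31. n19.acc = true  [D.idx == false]
32. n17.env = false  [A.val == true]
33. n17.fin = 2  [2]
34. n7.hot = -4  [B.ok - 20]
35. n0.hot = 8  [S₁.hot + 12]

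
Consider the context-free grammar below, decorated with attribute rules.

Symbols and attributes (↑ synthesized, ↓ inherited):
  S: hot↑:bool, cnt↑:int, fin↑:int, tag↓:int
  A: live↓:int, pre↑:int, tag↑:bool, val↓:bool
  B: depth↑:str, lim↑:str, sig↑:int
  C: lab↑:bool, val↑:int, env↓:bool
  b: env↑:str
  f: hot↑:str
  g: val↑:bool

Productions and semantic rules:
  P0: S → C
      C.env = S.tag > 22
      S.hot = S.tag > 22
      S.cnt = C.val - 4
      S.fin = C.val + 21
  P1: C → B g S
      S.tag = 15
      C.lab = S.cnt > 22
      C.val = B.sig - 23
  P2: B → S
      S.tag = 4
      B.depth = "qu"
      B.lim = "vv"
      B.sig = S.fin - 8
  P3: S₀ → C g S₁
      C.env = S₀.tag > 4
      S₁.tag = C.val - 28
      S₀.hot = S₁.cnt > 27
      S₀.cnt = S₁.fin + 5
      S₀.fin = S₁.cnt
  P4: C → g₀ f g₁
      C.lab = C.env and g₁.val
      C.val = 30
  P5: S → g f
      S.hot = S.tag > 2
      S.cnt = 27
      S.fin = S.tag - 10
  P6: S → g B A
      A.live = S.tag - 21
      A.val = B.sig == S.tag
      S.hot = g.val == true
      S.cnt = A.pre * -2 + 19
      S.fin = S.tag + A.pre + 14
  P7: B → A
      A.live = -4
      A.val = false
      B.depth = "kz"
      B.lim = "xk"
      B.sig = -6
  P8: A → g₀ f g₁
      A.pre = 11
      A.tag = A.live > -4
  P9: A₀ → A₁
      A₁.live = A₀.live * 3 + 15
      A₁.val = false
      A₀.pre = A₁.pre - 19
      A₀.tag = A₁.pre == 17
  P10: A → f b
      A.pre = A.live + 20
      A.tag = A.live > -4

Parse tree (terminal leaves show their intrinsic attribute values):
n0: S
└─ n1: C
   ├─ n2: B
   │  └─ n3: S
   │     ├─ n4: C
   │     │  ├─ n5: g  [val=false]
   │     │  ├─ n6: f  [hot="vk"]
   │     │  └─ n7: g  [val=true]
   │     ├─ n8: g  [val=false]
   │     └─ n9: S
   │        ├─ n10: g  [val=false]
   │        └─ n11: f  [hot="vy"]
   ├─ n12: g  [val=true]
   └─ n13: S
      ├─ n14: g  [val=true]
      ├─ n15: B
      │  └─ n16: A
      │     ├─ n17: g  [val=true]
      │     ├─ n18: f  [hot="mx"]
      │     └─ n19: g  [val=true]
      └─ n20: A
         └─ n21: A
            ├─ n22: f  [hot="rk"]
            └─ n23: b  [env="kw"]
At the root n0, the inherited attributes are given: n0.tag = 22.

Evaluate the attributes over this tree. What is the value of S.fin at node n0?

1. n0.tag = 22  [given at root]
2. n1.env = false  [S.tag > 22]
3. n3.tag = 4  [4]
4. n4.env = false  [S₀.tag > 4]
5. n5.val = false  [terminal]
6. n6.hot = "vk"  [terminal]
7. n7.val = true  [terminal]
8. n4.lab = false  [C.env and g₁.val]
9. n4.val = 30  [30]
10. n8.val = false  [terminal]
11. n9.tag = 2  [C.val - 28]
12. n10.val = false  [terminal]
13. n11.hot = "vy"  [terminal]
14. n9.hot = false  [S.tag > 2]
15. n9.cnt = 27  [27]
16. n9.fin = -8  [S.tag - 10]
17. n3.hot = false  [S₁.cnt > 27]
18. n3.cnt = -3  [S₁.fin + 5]
19. n3.fin = 27  [S₁.cnt]
20. n2.depth = "qu"  ["qu"]
21. n2.lim = "vv"  ["vv"]
22. n2.sig = 19  [S.fin - 8]
23. n12.val = true  [terminal]
24. n13.tag = 15  [15]
25. n14.val = true  [terminal]
26. n16.live = -4  [-4]
27. n16.val = false  [false]
28. n17.val = true  [terminal]
29. n18.hot = "mx"  [terminal]
30. n19.val = true  [terminal]
31. n16.pre = 11  [11]
32. n16.tag = false  [A.live > -4]
33. n15.depth = "kz"  ["kz"]
34. n15.lim = "xk"  ["xk"]
35. n15.sig = -6  [-6]
36. n20.live = -6  [S.tag - 21]
37. n20.val = false  [B.sig == S.tag]
38. n21.live = -3  [A₀.live * 3 + 15]
39. n21.val = false  [false]
40. n22.hot = "rk"  [terminal]
41. n23.env = "kw"  [terminal]
42. n21.pre = 17  [A.live + 20]
43. n21.tag = true  [A.live > -4]
44. n20.pre = -2  [A₁.pre - 19]
45. n20.tag = true  [A₁.pre == 17]
46. n13.hot = true  [g.val == true]
47. n13.cnt = 23  [A.pre * -2 + 19]
48. n13.fin = 27  [S.tag + A.pre + 14]
49. n1.lab = true  [S.cnt > 22]
50. n1.val = -4  [B.sig - 23]
51. n0.hot = false  [S.tag > 22]
52. n0.cnt = -8  [C.val - 4]
53. n0.fin = 17  [C.val + 21]

17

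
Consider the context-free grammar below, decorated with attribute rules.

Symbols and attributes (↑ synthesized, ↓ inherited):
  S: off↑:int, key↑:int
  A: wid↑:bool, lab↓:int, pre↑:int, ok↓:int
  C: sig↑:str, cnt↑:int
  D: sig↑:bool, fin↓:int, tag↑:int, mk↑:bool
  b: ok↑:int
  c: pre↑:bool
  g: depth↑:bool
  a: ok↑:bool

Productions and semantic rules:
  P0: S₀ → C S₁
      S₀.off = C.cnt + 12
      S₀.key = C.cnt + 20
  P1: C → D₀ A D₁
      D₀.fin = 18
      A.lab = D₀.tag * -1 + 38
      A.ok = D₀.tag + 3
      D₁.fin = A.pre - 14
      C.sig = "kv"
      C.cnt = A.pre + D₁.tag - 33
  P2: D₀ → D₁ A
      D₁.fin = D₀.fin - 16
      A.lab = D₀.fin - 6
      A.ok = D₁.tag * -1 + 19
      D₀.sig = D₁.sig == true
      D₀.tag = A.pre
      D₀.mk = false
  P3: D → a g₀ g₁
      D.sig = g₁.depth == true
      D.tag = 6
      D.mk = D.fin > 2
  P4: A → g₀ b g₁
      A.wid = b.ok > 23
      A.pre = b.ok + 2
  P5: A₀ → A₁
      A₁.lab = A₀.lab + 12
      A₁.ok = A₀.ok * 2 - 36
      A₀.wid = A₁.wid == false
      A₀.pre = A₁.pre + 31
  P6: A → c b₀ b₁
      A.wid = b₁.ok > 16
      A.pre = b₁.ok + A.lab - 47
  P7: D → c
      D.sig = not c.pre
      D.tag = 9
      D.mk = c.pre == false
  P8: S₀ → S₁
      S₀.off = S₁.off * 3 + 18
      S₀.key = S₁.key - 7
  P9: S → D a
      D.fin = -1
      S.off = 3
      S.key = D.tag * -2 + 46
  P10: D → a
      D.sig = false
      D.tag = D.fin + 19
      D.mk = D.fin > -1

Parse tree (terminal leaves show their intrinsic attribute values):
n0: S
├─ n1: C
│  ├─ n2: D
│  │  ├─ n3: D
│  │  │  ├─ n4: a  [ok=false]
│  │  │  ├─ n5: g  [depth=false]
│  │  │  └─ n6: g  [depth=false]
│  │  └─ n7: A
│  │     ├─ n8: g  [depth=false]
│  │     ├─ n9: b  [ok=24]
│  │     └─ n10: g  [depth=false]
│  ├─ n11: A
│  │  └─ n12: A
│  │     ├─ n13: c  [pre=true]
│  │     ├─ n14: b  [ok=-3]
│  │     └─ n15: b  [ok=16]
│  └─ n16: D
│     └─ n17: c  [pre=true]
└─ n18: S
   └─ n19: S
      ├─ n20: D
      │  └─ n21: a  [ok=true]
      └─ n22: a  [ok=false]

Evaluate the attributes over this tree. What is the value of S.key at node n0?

20

1. n2.fin = 18  [18]
2. n3.fin = 2  [D₀.fin - 16]
3. n4.ok = false  [terminal]
4. n5.depth = false  [terminal]
5. n6.depth = false  [terminal]
6. n3.sig = false  [g₁.depth == true]
7. n3.tag = 6  [6]
8. n3.mk = false  [D.fin > 2]
9. n7.lab = 12  [D₀.fin - 6]
10. n7.ok = 13  [D₁.tag * -1 + 19]
11. n8.depth = false  [terminal]
12. n9.ok = 24  [terminal]
13. n10.depth = false  [terminal]
14. n7.wid = true  [b.ok > 23]
15. n7.pre = 26  [b.ok + 2]
16. n2.sig = false  [D₁.sig == true]
17. n2.tag = 26  [A.pre]
18. n2.mk = false  [false]
19. n11.lab = 12  [D₀.tag * -1 + 38]
20. n11.ok = 29  [D₀.tag + 3]
21. n12.lab = 24  [A₀.lab + 12]
22. n12.ok = 22  [A₀.ok * 2 - 36]
23. n13.pre = true  [terminal]
24. n14.ok = -3  [terminal]
25. n15.ok = 16  [terminal]
26. n12.wid = false  [b₁.ok > 16]
27. n12.pre = -7  [b₁.ok + A.lab - 47]
28. n11.wid = true  [A₁.wid == false]
29. n11.pre = 24  [A₁.pre + 31]
30. n16.fin = 10  [A.pre - 14]
31. n17.pre = true  [terminal]
32. n16.sig = false  [not c.pre]
33. n16.tag = 9  [9]
34. n16.mk = false  [c.pre == false]
35. n1.sig = "kv"  ["kv"]
36. n1.cnt = 0  [A.pre + D₁.tag - 33]
37. n20.fin = -1  [-1]
38. n21.ok = true  [terminal]
39. n20.sig = false  [false]
40. n20.tag = 18  [D.fin + 19]
41. n20.mk = false  [D.fin > -1]
42. n22.ok = false  [terminal]
43. n19.off = 3  [3]
44. n19.key = 10  [D.tag * -2 + 46]
45. n18.off = 27  [S₁.off * 3 + 18]
46. n18.key = 3  [S₁.key - 7]
47. n0.off = 12  [C.cnt + 12]
48. n0.key = 20  [C.cnt + 20]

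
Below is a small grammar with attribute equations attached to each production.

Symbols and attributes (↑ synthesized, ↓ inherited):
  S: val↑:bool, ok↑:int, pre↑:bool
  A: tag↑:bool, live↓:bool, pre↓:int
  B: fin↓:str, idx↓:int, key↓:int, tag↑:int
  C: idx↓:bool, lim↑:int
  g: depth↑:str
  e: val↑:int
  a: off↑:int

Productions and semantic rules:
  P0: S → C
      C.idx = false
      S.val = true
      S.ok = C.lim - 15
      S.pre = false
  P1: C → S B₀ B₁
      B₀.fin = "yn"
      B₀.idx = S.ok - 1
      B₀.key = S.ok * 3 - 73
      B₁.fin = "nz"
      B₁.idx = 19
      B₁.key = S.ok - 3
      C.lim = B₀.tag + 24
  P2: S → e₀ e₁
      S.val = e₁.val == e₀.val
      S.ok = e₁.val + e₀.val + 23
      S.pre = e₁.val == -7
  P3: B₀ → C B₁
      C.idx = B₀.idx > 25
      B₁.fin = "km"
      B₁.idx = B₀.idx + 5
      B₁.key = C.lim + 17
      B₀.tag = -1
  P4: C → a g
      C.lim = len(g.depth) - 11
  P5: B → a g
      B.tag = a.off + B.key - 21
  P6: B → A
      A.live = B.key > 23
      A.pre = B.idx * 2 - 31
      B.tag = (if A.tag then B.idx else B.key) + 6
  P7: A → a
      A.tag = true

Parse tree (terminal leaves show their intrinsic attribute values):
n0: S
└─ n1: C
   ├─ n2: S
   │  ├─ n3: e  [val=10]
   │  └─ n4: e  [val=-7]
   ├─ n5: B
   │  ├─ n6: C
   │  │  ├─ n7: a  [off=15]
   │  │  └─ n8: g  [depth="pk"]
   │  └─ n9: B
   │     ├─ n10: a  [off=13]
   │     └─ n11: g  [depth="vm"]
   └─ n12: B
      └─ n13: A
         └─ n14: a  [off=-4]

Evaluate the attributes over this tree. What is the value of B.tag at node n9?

1. n1.idx = false  [false]
2. n3.val = 10  [terminal]
3. n4.val = -7  [terminal]
4. n2.val = false  [e₁.val == e₀.val]
5. n2.ok = 26  [e₁.val + e₀.val + 23]
6. n2.pre = true  [e₁.val == -7]
7. n5.fin = "yn"  ["yn"]
8. n5.idx = 25  [S.ok - 1]
9. n5.key = 5  [S.ok * 3 - 73]
10. n6.idx = false  [B₀.idx > 25]
11. n7.off = 15  [terminal]
12. n8.depth = "pk"  [terminal]
13. n6.lim = -9  [len(g.depth) - 11]
14. n9.fin = "km"  ["km"]
15. n9.idx = 30  [B₀.idx + 5]
16. n9.key = 8  [C.lim + 17]
17. n10.off = 13  [terminal]
18. n11.depth = "vm"  [terminal]
19. n9.tag = 0  [a.off + B.key - 21]
20. n5.tag = -1  [-1]
21. n12.fin = "nz"  ["nz"]
22. n12.idx = 19  [19]
23. n12.key = 23  [S.ok - 3]
24. n13.live = false  [B.key > 23]
25. n13.pre = 7  [B.idx * 2 - 31]
26. n14.off = -4  [terminal]
27. n13.tag = true  [true]
28. n12.tag = 25  [(if A.tag then B.idx else B.key) + 6]
29. n1.lim = 23  [B₀.tag + 24]
30. n0.val = true  [true]
31. n0.ok = 8  [C.lim - 15]
32. n0.pre = false  [false]

0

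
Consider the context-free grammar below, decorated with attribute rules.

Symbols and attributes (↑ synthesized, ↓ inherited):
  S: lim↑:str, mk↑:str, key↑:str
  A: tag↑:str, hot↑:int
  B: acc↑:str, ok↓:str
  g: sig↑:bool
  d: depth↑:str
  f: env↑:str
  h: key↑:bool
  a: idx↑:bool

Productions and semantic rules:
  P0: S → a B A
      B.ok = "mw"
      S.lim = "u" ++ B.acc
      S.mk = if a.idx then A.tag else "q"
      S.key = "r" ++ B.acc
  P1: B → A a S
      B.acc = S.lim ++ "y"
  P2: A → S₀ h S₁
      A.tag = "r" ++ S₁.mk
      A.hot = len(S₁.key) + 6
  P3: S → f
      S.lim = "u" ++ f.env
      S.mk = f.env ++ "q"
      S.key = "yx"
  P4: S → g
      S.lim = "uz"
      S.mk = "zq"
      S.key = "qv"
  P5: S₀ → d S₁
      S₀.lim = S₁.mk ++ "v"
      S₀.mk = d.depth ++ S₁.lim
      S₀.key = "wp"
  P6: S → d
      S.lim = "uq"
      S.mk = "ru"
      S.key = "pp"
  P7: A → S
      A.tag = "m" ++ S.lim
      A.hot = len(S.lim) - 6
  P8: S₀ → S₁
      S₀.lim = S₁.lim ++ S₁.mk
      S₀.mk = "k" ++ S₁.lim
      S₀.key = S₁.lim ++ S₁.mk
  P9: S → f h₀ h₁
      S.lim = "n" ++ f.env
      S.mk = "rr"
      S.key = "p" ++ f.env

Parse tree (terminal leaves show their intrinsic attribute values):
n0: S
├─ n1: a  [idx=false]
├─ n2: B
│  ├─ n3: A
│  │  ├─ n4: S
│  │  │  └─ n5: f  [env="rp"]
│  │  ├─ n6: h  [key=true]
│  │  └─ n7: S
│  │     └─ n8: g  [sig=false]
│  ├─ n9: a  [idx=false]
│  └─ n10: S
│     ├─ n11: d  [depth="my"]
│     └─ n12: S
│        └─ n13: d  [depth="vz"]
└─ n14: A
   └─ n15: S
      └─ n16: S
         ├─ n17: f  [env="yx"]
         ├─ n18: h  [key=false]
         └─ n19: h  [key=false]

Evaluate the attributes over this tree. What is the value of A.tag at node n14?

1. n1.idx = false  [terminal]
2. n2.ok = "mw"  ["mw"]
3. n5.env = "rp"  [terminal]
4. n4.lim = "urp"  ["u" ++ f.env]
5. n4.mk = "rpq"  [f.env ++ "q"]
6. n4.key = "yx"  ["yx"]
7. n6.key = true  [terminal]
8. n8.sig = false  [terminal]
9. n7.lim = "uz"  ["uz"]
10. n7.mk = "zq"  ["zq"]
11. n7.key = "qv"  ["qv"]
12. n3.tag = "rzq"  ["r" ++ S₁.mk]
13. n3.hot = 8  [len(S₁.key) + 6]
14. n9.idx = false  [terminal]
15. n11.depth = "my"  [terminal]
16. n13.depth = "vz"  [terminal]
17. n12.lim = "uq"  ["uq"]
18. n12.mk = "ru"  ["ru"]
19. n12.key = "pp"  ["pp"]
20. n10.lim = "ruv"  [S₁.mk ++ "v"]
21. n10.mk = "myuq"  [d.depth ++ S₁.lim]
22. n10.key = "wp"  ["wp"]
23. n2.acc = "ruvy"  [S.lim ++ "y"]
24. n17.env = "yx"  [terminal]
25. n18.key = false  [terminal]
26. n19.key = false  [terminal]
27. n16.lim = "nyx"  ["n" ++ f.env]
28. n16.mk = "rr"  ["rr"]
29. n16.key = "pyx"  ["p" ++ f.env]
30. n15.lim = "nyxrr"  [S₁.lim ++ S₁.mk]
31. n15.mk = "knyx"  ["k" ++ S₁.lim]
32. n15.key = "nyxrr"  [S₁.lim ++ S₁.mk]
33. n14.tag = "mnyxrr"  ["m" ++ S.lim]
34. n14.hot = -1  [len(S.lim) - 6]
35. n0.lim = "uruvy"  ["u" ++ B.acc]
36. n0.mk = "q"  [if a.idx then A.tag else "q"]
37. n0.key = "rruvy"  ["r" ++ B.acc]

"mnyxrr"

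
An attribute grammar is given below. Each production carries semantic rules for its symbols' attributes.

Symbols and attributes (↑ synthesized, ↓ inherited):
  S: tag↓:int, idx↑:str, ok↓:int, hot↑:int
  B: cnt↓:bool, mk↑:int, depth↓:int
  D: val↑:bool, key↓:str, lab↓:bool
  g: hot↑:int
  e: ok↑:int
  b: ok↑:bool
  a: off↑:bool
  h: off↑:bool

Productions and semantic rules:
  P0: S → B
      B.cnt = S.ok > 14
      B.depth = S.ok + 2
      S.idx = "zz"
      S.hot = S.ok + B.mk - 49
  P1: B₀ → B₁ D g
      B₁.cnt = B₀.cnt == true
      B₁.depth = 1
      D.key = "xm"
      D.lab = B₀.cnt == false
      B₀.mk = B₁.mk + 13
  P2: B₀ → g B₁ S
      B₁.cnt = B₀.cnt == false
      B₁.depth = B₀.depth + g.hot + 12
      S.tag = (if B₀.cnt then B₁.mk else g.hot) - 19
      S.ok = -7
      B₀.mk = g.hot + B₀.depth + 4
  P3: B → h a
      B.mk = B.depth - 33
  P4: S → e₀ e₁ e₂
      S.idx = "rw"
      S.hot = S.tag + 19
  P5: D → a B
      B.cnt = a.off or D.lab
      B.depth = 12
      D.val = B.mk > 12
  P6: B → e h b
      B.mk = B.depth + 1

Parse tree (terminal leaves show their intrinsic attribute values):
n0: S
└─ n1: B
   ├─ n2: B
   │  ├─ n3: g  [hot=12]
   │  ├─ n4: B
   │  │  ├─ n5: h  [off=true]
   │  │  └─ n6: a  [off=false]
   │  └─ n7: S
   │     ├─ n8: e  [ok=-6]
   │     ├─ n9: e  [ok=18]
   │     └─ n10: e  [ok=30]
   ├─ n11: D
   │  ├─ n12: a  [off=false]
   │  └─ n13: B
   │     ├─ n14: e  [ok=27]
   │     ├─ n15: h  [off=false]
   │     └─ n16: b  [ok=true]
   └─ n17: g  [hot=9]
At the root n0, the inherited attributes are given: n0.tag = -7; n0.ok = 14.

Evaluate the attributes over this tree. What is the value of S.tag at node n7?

-7

1. n0.tag = -7  [given at root]
2. n0.ok = 14  [given at root]
3. n1.cnt = false  [S.ok > 14]
4. n1.depth = 16  [S.ok + 2]
5. n2.cnt = false  [B₀.cnt == true]
6. n2.depth = 1  [1]
7. n3.hot = 12  [terminal]
8. n4.cnt = true  [B₀.cnt == false]
9. n4.depth = 25  [B₀.depth + g.hot + 12]
10. n5.off = true  [terminal]
11. n6.off = false  [terminal]
12. n4.mk = -8  [B.depth - 33]
13. n7.tag = -7  [(if B₀.cnt then B₁.mk else g.hot) - 19]
14. n7.ok = -7  [-7]
15. n8.ok = -6  [terminal]
16. n9.ok = 18  [terminal]
17. n10.ok = 30  [terminal]
18. n7.idx = "rw"  ["rw"]
19. n7.hot = 12  [S.tag + 19]
20. n2.mk = 17  [g.hot + B₀.depth + 4]
21. n11.key = "xm"  ["xm"]
22. n11.lab = true  [B₀.cnt == false]
23. n12.off = false  [terminal]
24. n13.cnt = true  [a.off or D.lab]
25. n13.depth = 12  [12]
26. n14.ok = 27  [terminal]
27. n15.off = false  [terminal]
28. n16.ok = true  [terminal]
29. n13.mk = 13  [B.depth + 1]
30. n11.val = true  [B.mk > 12]
31. n17.hot = 9  [terminal]
32. n1.mk = 30  [B₁.mk + 13]
33. n0.idx = "zz"  ["zz"]
34. n0.hot = -5  [S.ok + B.mk - 49]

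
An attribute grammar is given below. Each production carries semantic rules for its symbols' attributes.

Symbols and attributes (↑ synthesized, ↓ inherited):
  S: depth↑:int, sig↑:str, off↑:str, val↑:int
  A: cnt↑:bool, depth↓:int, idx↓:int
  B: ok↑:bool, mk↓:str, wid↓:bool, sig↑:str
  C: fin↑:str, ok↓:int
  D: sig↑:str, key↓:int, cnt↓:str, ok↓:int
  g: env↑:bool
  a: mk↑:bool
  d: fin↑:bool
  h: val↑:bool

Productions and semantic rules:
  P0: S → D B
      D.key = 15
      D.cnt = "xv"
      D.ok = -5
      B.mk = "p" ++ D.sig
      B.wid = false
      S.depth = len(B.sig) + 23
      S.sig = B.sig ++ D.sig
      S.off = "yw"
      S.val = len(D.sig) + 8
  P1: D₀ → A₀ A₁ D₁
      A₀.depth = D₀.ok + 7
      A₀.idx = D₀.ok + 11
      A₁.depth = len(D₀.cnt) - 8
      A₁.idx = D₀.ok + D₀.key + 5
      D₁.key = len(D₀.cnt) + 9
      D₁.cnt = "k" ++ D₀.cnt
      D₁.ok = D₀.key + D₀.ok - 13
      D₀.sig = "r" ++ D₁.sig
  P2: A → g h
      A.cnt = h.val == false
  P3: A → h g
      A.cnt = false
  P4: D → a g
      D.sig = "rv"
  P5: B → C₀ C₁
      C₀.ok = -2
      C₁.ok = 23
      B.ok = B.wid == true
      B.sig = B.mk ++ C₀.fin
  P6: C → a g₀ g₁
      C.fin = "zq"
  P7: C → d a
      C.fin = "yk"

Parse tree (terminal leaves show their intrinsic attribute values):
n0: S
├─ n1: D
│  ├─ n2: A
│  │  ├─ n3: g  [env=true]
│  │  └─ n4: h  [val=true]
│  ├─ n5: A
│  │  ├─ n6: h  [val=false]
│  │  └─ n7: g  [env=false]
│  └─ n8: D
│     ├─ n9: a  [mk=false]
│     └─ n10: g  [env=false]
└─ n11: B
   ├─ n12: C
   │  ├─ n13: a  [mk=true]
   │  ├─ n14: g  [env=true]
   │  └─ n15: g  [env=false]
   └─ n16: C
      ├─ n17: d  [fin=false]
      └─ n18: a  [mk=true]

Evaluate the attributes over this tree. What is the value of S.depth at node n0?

1. n1.key = 15  [15]
2. n1.cnt = "xv"  ["xv"]
3. n1.ok = -5  [-5]
4. n2.depth = 2  [D₀.ok + 7]
5. n2.idx = 6  [D₀.ok + 11]
6. n3.env = true  [terminal]
7. n4.val = true  [terminal]
8. n2.cnt = false  [h.val == false]
9. n5.depth = -6  [len(D₀.cnt) - 8]
10. n5.idx = 15  [D₀.ok + D₀.key + 5]
11. n6.val = false  [terminal]
12. n7.env = false  [terminal]
13. n5.cnt = false  [false]
14. n8.key = 11  [len(D₀.cnt) + 9]
15. n8.cnt = "kxv"  ["k" ++ D₀.cnt]
16. n8.ok = -3  [D₀.key + D₀.ok - 13]
17. n9.mk = false  [terminal]
18. n10.env = false  [terminal]
19. n8.sig = "rv"  ["rv"]
20. n1.sig = "rrv"  ["r" ++ D₁.sig]
21. n11.mk = "prrv"  ["p" ++ D.sig]
22. n11.wid = false  [false]
23. n12.ok = -2  [-2]
24. n13.mk = true  [terminal]
25. n14.env = true  [terminal]
26. n15.env = false  [terminal]
27. n12.fin = "zq"  ["zq"]
28. n16.ok = 23  [23]
29. n17.fin = false  [terminal]
30. n18.mk = true  [terminal]
31. n16.fin = "yk"  ["yk"]
32. n11.ok = false  [B.wid == true]
33. n11.sig = "prrvzq"  [B.mk ++ C₀.fin]
34. n0.depth = 29  [len(B.sig) + 23]
35. n0.sig = "prrvzqrrv"  [B.sig ++ D.sig]
36. n0.off = "yw"  ["yw"]
37. n0.val = 11  [len(D.sig) + 8]

29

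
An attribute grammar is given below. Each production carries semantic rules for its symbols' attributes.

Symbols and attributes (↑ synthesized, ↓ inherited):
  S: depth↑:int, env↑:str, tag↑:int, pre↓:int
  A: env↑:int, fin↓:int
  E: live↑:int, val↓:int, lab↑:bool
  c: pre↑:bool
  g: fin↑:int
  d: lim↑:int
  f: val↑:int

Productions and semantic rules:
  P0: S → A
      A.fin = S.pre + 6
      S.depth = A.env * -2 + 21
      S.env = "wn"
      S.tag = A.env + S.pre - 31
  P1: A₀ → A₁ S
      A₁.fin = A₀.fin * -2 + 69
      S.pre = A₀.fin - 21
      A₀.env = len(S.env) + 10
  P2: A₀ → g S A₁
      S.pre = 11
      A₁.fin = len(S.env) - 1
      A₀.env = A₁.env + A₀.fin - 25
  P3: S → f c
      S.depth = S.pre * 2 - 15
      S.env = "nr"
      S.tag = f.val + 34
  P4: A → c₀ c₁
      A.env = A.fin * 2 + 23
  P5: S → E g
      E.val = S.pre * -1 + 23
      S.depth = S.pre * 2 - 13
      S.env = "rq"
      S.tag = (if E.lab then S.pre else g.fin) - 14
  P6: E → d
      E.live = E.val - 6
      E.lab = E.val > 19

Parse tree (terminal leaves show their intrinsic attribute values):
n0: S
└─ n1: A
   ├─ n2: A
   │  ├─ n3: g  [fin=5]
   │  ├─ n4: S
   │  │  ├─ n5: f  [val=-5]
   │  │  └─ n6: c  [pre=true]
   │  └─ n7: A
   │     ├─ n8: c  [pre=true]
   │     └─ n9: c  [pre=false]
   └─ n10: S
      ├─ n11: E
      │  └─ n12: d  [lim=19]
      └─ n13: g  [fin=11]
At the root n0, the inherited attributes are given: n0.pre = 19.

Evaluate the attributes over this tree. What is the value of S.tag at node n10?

-3

1. n0.pre = 19  [given at root]
2. n1.fin = 25  [S.pre + 6]
3. n2.fin = 19  [A₀.fin * -2 + 69]
4. n3.fin = 5  [terminal]
5. n4.pre = 11  [11]
6. n5.val = -5  [terminal]
7. n6.pre = true  [terminal]
8. n4.depth = 7  [S.pre * 2 - 15]
9. n4.env = "nr"  ["nr"]
10. n4.tag = 29  [f.val + 34]
11. n7.fin = 1  [len(S.env) - 1]
12. n8.pre = true  [terminal]
13. n9.pre = false  [terminal]
14. n7.env = 25  [A.fin * 2 + 23]
15. n2.env = 19  [A₁.env + A₀.fin - 25]
16. n10.pre = 4  [A₀.fin - 21]
17. n11.val = 19  [S.pre * -1 + 23]
18. n12.lim = 19  [terminal]
19. n11.live = 13  [E.val - 6]
20. n11.lab = false  [E.val > 19]
21. n13.fin = 11  [terminal]
22. n10.depth = -5  [S.pre * 2 - 13]
23. n10.env = "rq"  ["rq"]
24. n10.tag = -3  [(if E.lab then S.pre else g.fin) - 14]
25. n1.env = 12  [len(S.env) + 10]
26. n0.depth = -3  [A.env * -2 + 21]
27. n0.env = "wn"  ["wn"]
28. n0.tag = 0  [A.env + S.pre - 31]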